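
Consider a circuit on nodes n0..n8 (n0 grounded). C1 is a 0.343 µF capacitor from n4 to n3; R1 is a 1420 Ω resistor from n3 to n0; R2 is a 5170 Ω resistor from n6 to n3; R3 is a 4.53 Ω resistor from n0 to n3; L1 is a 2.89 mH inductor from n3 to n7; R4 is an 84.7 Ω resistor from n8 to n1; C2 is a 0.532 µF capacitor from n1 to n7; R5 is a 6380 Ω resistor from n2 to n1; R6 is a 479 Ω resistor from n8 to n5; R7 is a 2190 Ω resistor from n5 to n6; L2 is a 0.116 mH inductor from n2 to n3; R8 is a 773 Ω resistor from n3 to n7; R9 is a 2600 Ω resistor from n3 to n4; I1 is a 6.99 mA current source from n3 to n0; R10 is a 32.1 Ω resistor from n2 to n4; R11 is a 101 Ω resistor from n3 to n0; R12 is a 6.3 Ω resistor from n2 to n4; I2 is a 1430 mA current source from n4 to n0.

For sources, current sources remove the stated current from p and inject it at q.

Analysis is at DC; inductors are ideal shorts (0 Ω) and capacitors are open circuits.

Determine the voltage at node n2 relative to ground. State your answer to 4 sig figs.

Apply KCL at each of the 8 non-ground nodes and solve the resulting linear system.
Node n1: branches {R4, C2, R5} → V_1 = -6.211
Node n2: branches {R5, L2, R10, R12} → V_2 = -6.211
Node n3: branches {C1, R1, R2, R3, L1, L2, R8, R9, I1, R11} → V_3 = -6.211
Node n4: branches {C1, R9, R10, R12, I2} → V_4 = -13.73
Node n5: branches {R6, R7} → V_5 = -6.211
Node n6: branches {R2, R7} → V_6 = -6.211
Node n7: branches {L1, C2, R8} → V_7 = -6.211
Node n8: branches {R4, R6} → V_8 = -6.211
Source currents: i(L1)=0.000, i(L2)=-1.427

-6.211 V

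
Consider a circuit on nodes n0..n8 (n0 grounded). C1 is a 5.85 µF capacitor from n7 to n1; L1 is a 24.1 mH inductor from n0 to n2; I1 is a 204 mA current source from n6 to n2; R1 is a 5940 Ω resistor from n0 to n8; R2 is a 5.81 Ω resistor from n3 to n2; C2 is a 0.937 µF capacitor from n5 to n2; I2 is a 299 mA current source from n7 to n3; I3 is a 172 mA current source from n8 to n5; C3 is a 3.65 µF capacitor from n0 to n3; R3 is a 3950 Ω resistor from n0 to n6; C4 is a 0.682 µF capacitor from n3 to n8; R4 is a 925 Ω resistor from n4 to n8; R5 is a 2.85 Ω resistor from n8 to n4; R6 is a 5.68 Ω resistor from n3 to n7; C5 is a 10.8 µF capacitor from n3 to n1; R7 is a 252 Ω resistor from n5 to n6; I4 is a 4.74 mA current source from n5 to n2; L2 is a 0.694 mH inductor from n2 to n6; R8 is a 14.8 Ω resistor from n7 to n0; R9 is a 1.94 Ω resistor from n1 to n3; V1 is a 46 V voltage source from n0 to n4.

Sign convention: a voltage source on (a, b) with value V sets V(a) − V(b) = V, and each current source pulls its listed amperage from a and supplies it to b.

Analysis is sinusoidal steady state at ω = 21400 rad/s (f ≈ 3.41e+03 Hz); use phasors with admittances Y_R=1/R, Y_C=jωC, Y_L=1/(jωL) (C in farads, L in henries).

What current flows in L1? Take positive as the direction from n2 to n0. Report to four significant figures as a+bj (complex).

-0.009201+0.006914j A

Element admittances at ω=21400 rad/s:
  Y(C1) = 0.000+0.1252j S between n7,n1
  Y(L1) = 0.000-0.001939j S between n0,n2
  I1: injects 0.204 A into n2 (from n6)
  Y(R1) = 0.0001684+0.000j S between n0,n8
  Y(R2) = 0.1721+0.000j S between n3,n2
  Y(C2) = 0.000+0.02005j S between n5,n2
  I2: injects 0.299 A into n3 (from n7)
  I3: injects 0.172 A into n5 (from n8)
  Y(C3) = 0.000+0.07811j S between n0,n3
  Y(R3) = 0.0002532+0.000j S between n0,n6
  Y(C4) = 0.000+0.01459j S between n3,n8
  Y(R4) = 0.001081+0.000j S between n4,n8
  Y(R5) = 0.3509+0.000j S between n8,n4
  Y(R6) = 0.1761+0.000j S between n3,n7
  Y(C5) = 0.000+0.2311j S between n3,n1
  Y(R7) = 0.003968+0.000j S between n5,n6
  I4: injects 0.00474 A into n2 (from n5)
  Y(L2) = 0.000-0.06733j S between n2,n6
  Y(R8) = 0.06757+0.000j S between n7,n0
  Y(R9) = 0.5155+0.000j S between n1,n3
  V1: constraint V(n0)−V(n4) = 46
Assemble and solve the 9×9 MNA system:
  V(n1)=-4.735-4.524j  V(n2)=-3.566-4.745j  V(n3)=-4.623-4.717j  V(n4)=-46.00+0.000j  V(n5)=-2.533-12.94j  V(n6)=-3.287-7.718j  V(n7)=-4.150-3.709j  V(n8)=-46.20+1.723j
  i(V1)=0.07023-0.6065j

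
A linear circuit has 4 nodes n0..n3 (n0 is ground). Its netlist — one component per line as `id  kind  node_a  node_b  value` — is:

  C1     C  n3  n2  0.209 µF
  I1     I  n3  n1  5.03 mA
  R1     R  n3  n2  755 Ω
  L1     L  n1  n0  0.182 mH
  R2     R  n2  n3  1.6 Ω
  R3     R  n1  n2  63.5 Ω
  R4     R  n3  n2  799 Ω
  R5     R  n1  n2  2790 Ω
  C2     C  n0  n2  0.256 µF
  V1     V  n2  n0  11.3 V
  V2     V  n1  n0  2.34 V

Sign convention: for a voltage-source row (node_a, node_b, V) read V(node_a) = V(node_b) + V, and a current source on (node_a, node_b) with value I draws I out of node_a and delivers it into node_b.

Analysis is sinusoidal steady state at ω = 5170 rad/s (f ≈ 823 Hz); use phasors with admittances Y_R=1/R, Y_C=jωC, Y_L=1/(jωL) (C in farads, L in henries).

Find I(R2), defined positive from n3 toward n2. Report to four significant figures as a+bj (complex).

-0.005009+8.625e-06j A

Apply KCL at each of the 3 non-ground nodes and solve the resulting linear system.
Node n1: branches {I1, L1, R3, R5, V2} → V_1 = 2.340+0.000j
Node n2: branches {C1, R1, R2, R3, R4, R5, C2, V1} → V_2 = 11.30+0.000j
Node n3: branches {C1, I1, R1, R2, R4} → V_3 = 11.29+1.380e-05j
Source currents: i(V1)=-0.1493-0.01496j, i(V2)=0.1493+2.487j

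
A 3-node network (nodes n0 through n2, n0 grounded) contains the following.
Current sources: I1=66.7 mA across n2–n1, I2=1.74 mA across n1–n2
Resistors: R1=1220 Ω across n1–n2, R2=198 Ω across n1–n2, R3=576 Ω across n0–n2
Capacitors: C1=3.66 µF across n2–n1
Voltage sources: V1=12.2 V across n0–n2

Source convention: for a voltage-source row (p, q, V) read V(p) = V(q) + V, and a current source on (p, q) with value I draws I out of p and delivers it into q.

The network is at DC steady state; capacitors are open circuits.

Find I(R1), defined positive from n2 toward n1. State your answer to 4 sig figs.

-0.009071 A

Apply KCL at each of the 2 non-ground nodes and solve the resulting linear system.
Node n1: branches {I1, R1, C1, I2, R2} → V_1 = -1.134
Node n2: branches {I1, R1, C1, I2, R2, R3, V1} → V_2 = -12.20
Source currents: i(V1)=-0.02118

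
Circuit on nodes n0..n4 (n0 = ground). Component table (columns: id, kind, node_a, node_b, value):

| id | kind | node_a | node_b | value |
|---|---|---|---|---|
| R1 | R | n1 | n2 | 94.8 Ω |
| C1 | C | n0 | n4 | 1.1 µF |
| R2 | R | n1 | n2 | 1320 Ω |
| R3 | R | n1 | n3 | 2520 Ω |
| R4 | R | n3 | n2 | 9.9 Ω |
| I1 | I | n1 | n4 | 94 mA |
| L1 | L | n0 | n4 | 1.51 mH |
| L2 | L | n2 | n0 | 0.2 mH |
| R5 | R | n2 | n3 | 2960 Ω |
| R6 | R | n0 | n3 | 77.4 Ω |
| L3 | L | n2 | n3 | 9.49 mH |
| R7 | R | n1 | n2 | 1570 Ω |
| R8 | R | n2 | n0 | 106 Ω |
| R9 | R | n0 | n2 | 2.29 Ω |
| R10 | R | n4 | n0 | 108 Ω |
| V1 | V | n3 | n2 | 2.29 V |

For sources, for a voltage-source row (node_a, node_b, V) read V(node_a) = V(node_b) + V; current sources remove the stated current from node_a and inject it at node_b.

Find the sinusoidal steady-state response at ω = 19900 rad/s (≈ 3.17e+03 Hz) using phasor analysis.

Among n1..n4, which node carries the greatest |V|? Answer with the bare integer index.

1

MNA unknowns: 4 node voltages V₁..V_4 plus 1 source current (V1)
R1: Y=0.01055+0.000j on G[1,2]
C1: Y=0.000+0.02189j on G[0,4]
R2: Y=0.0007576+0.000j on G[1,2]
R3: Y=0.0003968+0.000j on G[1,3]
R4: Y=0.1010+0.000j on G[3,2]
I1: z[1]−=0.094, z[4]+=0.094
L1: Y=0.000-0.03328j on G[0,4]
L2: Y=0.000-0.2513j on G[2,0]
R5: Y=0.0003378+0.000j on G[2,3]
R6: Y=0.01292+0.000j on G[0,3]
L3: Y=0.000-0.005295j on G[2,3]
R7: Y=0.0006369+0.000j on G[1,2]
R8: Y=0.009434+0.000j on G[2,0]
R9: Y=0.4367+0.000j on G[0,2]
R10: Y=0.009259+0.000j on G[4,0]
V1: row V3−V2=2.29, i_V1 at 3,2
solve → V1=-7.751-0.1134j, V2=-0.2072-0.1134j, V3=2.083-0.1134j, V4=4.040+4.969j
aux → i_V1=-0.2629+0.01359j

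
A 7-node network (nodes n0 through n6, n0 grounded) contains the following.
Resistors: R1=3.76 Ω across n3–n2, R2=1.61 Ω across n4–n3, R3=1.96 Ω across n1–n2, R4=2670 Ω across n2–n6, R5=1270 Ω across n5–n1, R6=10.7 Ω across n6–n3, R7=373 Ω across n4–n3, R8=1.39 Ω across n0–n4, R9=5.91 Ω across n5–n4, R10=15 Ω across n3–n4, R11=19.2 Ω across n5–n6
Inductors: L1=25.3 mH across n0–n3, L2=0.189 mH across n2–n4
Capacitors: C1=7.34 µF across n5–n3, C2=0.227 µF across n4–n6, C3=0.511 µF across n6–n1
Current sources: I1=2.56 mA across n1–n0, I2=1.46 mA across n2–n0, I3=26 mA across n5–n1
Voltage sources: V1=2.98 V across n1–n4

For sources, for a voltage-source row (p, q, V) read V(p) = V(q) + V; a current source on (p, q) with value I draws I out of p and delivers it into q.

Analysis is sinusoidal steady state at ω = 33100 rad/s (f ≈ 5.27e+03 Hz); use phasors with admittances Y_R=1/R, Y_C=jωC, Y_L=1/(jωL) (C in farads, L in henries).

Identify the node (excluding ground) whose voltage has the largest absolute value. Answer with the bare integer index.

1

Element admittances at ω=33100 rad/s:
  Y(R1) = 0.2660+0.000j S between n3,n2
  Y(L1) = 0.000-0.001194j S between n0,n3
  Y(R2) = 0.6211+0.000j S between n4,n3
  Y(C1) = 0.000+0.2430j S between n5,n3
  Y(R3) = 0.5102+0.000j S between n1,n2
  Y(R4) = 0.0003745+0.000j S between n2,n6
  I1: injects 0.00256 A into n0 (from n1)
  I2: injects 0.00146 A into n0 (from n2)
  I3: injects 0.026 A into n1 (from n5)
  Y(R5) = 0.0007874+0.000j S between n5,n1
  Y(R6) = 0.09346+0.000j S between n6,n3
  Y(R7) = 0.002681+0.000j S between n4,n3
  Y(R8) = 0.7194+0.000j S between n0,n4
  Y(C2) = 0.000+0.007514j S between n4,n6
  Y(C3) = 0.000+0.01691j S between n6,n1
  Y(R9) = 0.1692+0.000j S between n5,n4
  Y(L2) = 0.000-0.1598j S between n2,n4
  Y(R10) = 0.06667+0.000j S between n3,n4
  Y(R11) = 0.05208+0.000j S between n5,n6
  V1: constraint V(n1)−V(n4) = 2.98
Assemble and solve the 7×7 MNA system:
  V(n1)=2.974+0.0008260j  V(n2)=2.029+0.4558j  V(n3)=0.4976+0.1055j  V(n4)=-0.005763+0.0008260j  V(n5)=0.2747+0.3512j  V(n6)=0.4981+0.4552j
  i(V1)=-0.4685+0.1905j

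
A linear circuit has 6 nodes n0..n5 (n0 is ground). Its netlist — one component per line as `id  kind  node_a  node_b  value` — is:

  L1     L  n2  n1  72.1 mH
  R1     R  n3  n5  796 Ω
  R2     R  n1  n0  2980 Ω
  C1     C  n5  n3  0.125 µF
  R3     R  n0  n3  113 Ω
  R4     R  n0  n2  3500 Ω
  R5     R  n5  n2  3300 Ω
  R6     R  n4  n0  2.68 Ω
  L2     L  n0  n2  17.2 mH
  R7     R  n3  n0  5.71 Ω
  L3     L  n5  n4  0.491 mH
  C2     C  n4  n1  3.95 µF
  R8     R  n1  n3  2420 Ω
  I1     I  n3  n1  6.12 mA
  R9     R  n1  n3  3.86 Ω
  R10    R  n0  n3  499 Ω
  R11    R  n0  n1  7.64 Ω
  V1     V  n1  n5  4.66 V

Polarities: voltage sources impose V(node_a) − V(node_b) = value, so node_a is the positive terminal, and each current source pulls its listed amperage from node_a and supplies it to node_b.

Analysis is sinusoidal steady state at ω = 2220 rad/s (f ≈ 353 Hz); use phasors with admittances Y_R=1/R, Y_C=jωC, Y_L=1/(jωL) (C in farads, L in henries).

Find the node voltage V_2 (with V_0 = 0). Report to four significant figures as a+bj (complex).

0.5412-0.1083j V

Apply KCL at each of the 5 non-ground nodes and solve the resulting linear system.
Node n1: branches {L1, R2, C2, R8, I1, R9, R11, V1} → V_1 = 2.799-0.4208j
Node n2: branches {L1, R4, R5, L2} → V_2 = 0.5412-0.1083j
Node n3: branches {R1, C1, R3, R7, R8, I1, R9, R10} → V_3 = 1.607-0.2477j
Node n4: branches {R6, L3, C2} → V_4 = -1.778+0.3095j
Node n5: branches {R1, C1, R5, L3, V1} → V_5 = -1.861-0.4208j
Source currents: i(V1)=-0.6750+0.07408j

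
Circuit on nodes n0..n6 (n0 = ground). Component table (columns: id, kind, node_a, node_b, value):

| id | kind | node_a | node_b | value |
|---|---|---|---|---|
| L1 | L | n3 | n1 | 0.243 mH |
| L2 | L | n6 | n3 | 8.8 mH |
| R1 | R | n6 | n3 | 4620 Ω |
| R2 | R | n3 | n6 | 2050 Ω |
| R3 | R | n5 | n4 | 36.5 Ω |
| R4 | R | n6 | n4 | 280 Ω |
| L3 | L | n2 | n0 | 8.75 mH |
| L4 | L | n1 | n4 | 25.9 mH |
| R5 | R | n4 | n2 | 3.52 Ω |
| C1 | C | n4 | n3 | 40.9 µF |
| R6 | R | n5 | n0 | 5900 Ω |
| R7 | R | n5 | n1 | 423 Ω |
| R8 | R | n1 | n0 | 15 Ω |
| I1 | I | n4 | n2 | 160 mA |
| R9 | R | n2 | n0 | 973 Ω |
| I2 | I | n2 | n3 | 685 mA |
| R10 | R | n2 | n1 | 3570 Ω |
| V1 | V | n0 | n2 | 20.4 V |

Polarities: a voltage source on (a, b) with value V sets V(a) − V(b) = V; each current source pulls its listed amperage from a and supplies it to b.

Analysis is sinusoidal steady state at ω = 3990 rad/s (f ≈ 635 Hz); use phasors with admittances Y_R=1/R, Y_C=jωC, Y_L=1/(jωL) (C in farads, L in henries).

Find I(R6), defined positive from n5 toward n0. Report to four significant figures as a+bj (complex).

-0.002587+0.0001667j A

Apply KCL at each of the 6 non-ground nodes and solve the resulting linear system.
Node n1: branches {L1, L4, R7, R8, R10} → V_1 = -12.63-7.199j
Node n2: branches {L3, R5, I1, R9, I2, R10, V1} → V_2 = -20.40+0.000j
Node n3: branches {L1, L2, R1, R2, C1, I2} → V_3 = -12.12-8.090j
Node n4: branches {R3, R4, L4, R5, C1, I1} → V_4 = -15.59+1.696j
Node n5: branches {R3, R6, R7} → V_5 = -15.26+0.9837j
Node n6: branches {L2, R1, R2, R4} → V_6 = -13.38-8.335j
Source currents: i(V1)=-0.8658+0.1046j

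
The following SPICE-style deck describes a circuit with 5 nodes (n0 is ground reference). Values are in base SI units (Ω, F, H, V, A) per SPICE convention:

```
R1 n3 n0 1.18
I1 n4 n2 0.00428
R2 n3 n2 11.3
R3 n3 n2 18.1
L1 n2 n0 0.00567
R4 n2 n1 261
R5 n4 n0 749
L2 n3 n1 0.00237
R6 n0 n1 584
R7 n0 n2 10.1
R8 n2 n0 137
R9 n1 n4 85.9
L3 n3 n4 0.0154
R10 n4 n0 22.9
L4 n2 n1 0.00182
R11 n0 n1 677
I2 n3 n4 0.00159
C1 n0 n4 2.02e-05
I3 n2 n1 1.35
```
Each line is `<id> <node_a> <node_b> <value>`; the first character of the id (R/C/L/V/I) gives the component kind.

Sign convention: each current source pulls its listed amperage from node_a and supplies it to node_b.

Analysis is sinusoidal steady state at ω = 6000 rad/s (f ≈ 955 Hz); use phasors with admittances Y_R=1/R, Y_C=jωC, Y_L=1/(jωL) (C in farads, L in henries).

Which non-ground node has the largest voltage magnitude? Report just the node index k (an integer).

Apply KCL at each of the 4 non-ground nodes and solve the resulting linear system.
Node n1: branches {R4, L2, R6, R9, L4, R11, I3} → V_1 = -0.06304+7.833j
Node n2: branches {I1, R2, R3, L1, R4, R7, R8, L4, I3} → V_2 = -1.918-0.8290j
Node n3: branches {R1, R2, R3, L2, L3, I2} → V_3 = 0.2879-0.09890j
Node n4: branches {I1, R5, R9, L3, R10, I2, C1} → V_4 = 0.6150+0.3563j

1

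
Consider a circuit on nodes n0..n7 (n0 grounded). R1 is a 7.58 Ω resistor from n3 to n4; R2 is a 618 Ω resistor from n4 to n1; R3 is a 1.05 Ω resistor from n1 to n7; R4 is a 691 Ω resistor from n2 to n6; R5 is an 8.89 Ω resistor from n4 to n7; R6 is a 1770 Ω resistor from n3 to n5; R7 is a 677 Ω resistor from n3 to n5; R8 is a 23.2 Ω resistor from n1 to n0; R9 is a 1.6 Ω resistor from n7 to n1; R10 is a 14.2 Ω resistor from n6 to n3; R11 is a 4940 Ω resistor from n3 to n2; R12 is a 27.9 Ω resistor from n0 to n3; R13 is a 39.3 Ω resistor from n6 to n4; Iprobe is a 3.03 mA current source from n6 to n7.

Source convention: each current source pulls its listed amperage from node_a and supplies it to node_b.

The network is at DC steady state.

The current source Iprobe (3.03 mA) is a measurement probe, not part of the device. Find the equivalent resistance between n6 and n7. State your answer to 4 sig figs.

R_eq = 19.99 Ω

Element admittances at DC:
  Y(R1) = 0.1319 S between n3,n4
  Y(R2) = 0.001618 S between n4,n1
  Y(R3) = 0.9524 S between n1,n7
  Y(R4) = 0.001447 S between n2,n6
  Y(R5) = 0.1125 S between n4,n7
  Y(R6) = 0.0005650 S between n3,n5
  Y(R7) = 0.001477 S between n3,n5
  Y(R8) = 0.04310 S between n1,n0
  Y(R9) = 0.6250 S between n7,n1
  Y(R10) = 0.07042 S between n6,n3
  Y(R11) = 0.0002024 S between n3,n2
  Y(R12) = 0.03584 S between n0,n3
  Y(R13) = 0.02545 S between n6,n4
  Iprobe: injects 0.00303 A into n7 (from n6)
Assemble and solve the 7×7 MNA system:
  V(n1)=0.01428  V(n2)=-0.04236  V(n3)=-0.01717  V(n4)=-0.006474  V(n5)=-0.01717  V(n6)=-0.04589  V(n7)=0.01469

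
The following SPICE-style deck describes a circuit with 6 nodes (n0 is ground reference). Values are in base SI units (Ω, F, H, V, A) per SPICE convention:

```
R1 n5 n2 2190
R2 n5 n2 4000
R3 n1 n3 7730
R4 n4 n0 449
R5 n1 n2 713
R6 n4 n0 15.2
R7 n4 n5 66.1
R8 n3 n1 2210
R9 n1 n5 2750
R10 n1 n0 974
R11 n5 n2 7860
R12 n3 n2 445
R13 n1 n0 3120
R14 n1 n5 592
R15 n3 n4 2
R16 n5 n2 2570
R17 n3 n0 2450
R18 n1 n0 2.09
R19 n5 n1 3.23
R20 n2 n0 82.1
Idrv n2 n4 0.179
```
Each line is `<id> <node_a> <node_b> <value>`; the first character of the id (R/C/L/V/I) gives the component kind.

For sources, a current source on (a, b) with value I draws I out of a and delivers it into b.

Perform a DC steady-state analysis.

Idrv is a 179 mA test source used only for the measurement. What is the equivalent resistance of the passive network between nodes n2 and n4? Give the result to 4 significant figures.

R_eq = 67.47 Ω

MNA unknowns: 5 node voltages V₁..V_5
R1: Y=0.0004566 on G[5,2]
R2: Y=0.0002500 on G[5,2]
R3: Y=0.0001294 on G[1,3]
R4: Y=0.002227 on G[4,0]
R5: Y=0.001403 on G[1,2]
R6: Y=0.06579 on G[4,0]
R7: Y=0.01513 on G[4,5]
R8: Y=0.0004525 on G[3,1]
R9: Y=0.0003636 on G[1,5]
R10: Y=0.001027 on G[1,0]
R11: Y=0.0001272 on G[5,2]
R12: Y=0.002247 on G[3,2]
R13: Y=0.0003205 on G[1,0]
R14: Y=0.001689 on G[1,5]
R15: Y=0.5000 on G[3,4]
R16: Y=0.0003891 on G[5,2]
R17: Y=0.0004082 on G[3,0]
R18: Y=0.4785 on G[1,0]
R19: Y=0.3096 on G[5,1]
R20: Y=0.01218 on G[2,0]
Idrv: z[2]−=0.179, z[4]+=0.179
solve → V1=0.001620, V2=-10.26, V3=1.758, V4=1.816, V5=0.04702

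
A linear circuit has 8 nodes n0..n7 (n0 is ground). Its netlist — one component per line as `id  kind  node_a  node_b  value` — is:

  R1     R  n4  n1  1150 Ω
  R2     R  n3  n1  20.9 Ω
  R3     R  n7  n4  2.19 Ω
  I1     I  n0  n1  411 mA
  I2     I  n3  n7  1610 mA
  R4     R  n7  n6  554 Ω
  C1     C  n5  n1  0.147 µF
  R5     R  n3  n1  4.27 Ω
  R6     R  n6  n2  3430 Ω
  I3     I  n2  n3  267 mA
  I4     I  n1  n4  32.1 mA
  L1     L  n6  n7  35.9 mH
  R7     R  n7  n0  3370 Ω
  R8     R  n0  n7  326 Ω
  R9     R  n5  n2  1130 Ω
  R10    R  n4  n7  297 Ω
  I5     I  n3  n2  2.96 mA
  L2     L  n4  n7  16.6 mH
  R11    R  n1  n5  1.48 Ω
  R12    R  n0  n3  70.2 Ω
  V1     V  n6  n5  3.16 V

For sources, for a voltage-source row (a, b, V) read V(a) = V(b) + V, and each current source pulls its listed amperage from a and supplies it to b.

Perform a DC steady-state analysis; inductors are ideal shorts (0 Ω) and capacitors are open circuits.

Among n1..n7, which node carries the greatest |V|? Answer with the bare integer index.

Element admittances at DC:
  Y(R1) = 0.0008696 S between n4,n1
  Y(R2) = 0.04785 S between n3,n1
  Y(R3) = 0.4566 S between n7,n4
  I1: injects 0.411 A into n1 (from n0)
  I2: injects 1.61 A into n7 (from n3)
  Y(R4) = 0.001805 S between n7,n6
  Y(C1) = 0.000 S between n5,n1
  Y(R5) = 0.2342 S between n3,n1
  Y(R6) = 0.0002915 S between n6,n2
  I3: injects 0.267 A into n3 (from n2)
  I4: injects 0.0321 A into n4 (from n1)
  L1: short n6↔n7 (DC inductor)
  Y(R7) = 0.0002967 S between n7,n0
  Y(R8) = 0.003067 S between n0,n7
  Y(R9) = 0.0008850 S between n5,n2
  Y(R10) = 0.003367 S between n4,n7
  I5: injects 0.00296 A into n2 (from n3)
  L2: short n4↔n7 (DC inductor)
  Y(R11) = 0.6757 S between n1,n5
  Y(R12) = 0.01425 S between n0,n3
  V1: constraint V(n6)−V(n5) = 3.16
Assemble and solve the 10×10 MNA system:
  V(n1)=27.11  V(n2)=-194.7  V(n3)=21.26  V(n4)=32.14  V(n5)=28.98  V(n6)=32.14  V(n7)=32.14
  i(L1)=-1.530  i(L2)=0.02772  i(V1)=1.463

2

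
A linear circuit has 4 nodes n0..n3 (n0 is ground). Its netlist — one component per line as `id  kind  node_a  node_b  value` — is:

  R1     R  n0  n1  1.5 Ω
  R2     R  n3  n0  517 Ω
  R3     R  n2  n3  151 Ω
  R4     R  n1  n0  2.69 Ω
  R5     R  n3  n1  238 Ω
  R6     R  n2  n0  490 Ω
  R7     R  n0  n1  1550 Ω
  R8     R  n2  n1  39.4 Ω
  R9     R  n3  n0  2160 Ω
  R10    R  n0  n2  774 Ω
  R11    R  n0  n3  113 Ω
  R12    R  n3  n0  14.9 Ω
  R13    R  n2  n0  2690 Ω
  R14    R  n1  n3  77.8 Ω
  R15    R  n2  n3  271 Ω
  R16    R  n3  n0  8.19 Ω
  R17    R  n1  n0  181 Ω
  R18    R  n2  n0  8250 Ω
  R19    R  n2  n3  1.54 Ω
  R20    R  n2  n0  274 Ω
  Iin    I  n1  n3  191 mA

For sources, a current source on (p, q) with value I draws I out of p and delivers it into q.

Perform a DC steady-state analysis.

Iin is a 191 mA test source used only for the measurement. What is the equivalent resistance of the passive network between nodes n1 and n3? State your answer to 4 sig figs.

R_eq = 4.664 Ω

MNA unknowns: 3 node voltages V₁..V_3
R1: Y=0.6667 on G[0,1]
R2: Y=0.001934 on G[3,0]
R3: Y=0.006623 on G[2,3]
R4: Y=0.3717 on G[1,0]
R5: Y=0.004202 on G[3,1]
R6: Y=0.002041 on G[2,0]
R7: Y=0.0006452 on G[0,1]
R8: Y=0.02538 on G[2,1]
R9: Y=0.0004630 on G[3,0]
R10: Y=0.001292 on G[0,2]
R11: Y=0.008850 on G[0,3]
R12: Y=0.06711 on G[3,0]
R13: Y=0.0003717 on G[2,0]
R14: Y=0.01285 on G[1,3]
R15: Y=0.003690 on G[2,3]
R16: Y=0.1221 on G[3,0]
R17: Y=0.005525 on G[1,0]
R18: Y=0.0001212 on G[2,0]
R19: Y=0.6494 on G[2,3]
R20: Y=0.003650 on G[2,0]
Iin: z[1]−=0.191, z[3]+=0.191
solve → V1=-0.1476, V2=0.7025, V3=0.7432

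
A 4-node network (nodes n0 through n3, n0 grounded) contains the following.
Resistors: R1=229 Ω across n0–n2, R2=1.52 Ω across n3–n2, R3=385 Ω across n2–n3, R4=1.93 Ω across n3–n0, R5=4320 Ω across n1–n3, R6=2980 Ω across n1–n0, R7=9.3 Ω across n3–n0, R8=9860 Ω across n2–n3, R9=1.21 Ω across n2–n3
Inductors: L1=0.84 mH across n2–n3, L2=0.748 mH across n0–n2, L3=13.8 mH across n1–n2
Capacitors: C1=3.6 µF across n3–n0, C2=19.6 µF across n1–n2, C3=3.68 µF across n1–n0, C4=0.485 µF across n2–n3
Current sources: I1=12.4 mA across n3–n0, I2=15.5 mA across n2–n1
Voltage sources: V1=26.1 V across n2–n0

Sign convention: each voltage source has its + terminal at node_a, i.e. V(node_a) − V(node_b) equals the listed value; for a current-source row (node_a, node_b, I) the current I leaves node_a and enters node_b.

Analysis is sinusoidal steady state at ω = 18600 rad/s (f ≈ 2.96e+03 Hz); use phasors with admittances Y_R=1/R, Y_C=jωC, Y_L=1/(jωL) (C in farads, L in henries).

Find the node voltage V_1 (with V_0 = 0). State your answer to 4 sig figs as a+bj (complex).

Apply KCL at each of the 3 non-ground nodes and solve the resulting linear system.
Node n1: branches {R5, R6, C2, C3, I2, L3} → V_1 = 21.94-0.01704j
Node n2: branches {R1, R2, L1, R3, C2, L2, C4, I2, L3, R8, R9, V1} → V_2 = 26.10+0.000j
Node n3: branches {R2, L1, C1, R3, R4, R5, R7, C4, I1, R8, R9} → V_3 = 18.36-0.7833j
Source currents: i(V1)=-11.67-0.3649j

21.94-0.01704j V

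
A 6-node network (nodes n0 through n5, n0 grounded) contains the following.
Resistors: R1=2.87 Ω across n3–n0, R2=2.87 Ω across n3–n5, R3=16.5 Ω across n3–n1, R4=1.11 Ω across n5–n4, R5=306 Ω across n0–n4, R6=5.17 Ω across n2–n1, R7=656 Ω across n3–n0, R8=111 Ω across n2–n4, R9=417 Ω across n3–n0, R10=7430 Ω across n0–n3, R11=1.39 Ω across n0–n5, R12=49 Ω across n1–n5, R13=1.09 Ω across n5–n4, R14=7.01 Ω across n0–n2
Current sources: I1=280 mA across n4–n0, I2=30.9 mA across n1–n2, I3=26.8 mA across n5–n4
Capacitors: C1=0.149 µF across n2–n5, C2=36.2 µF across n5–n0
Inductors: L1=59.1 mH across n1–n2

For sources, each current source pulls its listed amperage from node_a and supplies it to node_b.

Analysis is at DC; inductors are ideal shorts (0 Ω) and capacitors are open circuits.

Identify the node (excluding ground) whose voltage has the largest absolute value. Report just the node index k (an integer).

Apply KCL at each of the 5 non-ground nodes and solve the resulting linear system.
Node n1: branches {R3, I2, R6, L1, R12} → V_1 = -0.08081
Node n2: branches {I2, R6, R8, C1, L1, R14} → V_2 = -0.08081
Node n3: branches {R1, R2, R3, R7, R9, R10} → V_3 = -0.1440
Node n4: branches {I1, R4, R5, R8, R13, I3} → V_4 = -0.4373
Node n5: branches {R2, R4, C1, R11, R12, R13, C2, I3} → V_5 = -0.3006
Source currents: i(L1)=-0.03922

4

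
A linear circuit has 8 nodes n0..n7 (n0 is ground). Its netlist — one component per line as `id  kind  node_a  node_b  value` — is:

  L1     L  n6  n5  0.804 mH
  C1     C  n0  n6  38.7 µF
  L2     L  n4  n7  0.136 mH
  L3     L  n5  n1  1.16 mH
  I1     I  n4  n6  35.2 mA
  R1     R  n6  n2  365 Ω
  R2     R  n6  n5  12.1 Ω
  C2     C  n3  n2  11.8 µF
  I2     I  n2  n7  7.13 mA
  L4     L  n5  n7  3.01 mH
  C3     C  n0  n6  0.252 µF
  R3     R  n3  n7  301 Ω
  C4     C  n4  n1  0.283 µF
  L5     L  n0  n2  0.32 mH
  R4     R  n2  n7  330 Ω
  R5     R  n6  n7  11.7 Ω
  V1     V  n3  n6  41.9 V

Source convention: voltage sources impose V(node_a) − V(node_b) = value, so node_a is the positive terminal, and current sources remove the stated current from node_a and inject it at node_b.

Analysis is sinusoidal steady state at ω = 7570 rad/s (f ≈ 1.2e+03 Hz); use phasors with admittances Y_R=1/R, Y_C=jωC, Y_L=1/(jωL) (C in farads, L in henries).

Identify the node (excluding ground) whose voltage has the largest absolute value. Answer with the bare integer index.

3

Apply KCL at each of the 7 non-ground nodes and solve the resulting linear system.
Node n1: branches {L3, C4} → V_1 = -11.48-0.08604j
Node n2: branches {R1, C2, I2, L5, R4} → V_2 = -8.347-0.05121j
Node n3: branches {C2, R3, V1} → V_3 = 30.21-0.07170j
Node n4: branches {L2, I1, C4} → V_4 = -10.55+0.3041j
Node n5: branches {L1, L3, R2, L4} → V_5 = -11.46-0.07870j
Node n6: branches {L1, C1, I1, R1, R2, C3, R5, V1} → V_6 = -11.69-0.07170j
Node n7: branches {L2, I2, L4, R3, R4, R5} → V_7 = -10.56+0.3394j
Source currents: i(V1)=-0.1373-3.443j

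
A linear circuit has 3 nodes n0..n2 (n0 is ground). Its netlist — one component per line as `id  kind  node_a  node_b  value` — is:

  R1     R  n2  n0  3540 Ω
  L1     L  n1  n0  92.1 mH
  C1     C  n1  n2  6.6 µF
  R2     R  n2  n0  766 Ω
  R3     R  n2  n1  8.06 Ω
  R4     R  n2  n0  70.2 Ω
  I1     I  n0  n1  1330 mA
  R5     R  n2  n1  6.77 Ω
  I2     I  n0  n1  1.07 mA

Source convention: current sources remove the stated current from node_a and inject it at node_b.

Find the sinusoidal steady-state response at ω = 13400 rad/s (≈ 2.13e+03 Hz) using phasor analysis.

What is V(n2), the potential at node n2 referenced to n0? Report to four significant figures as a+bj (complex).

Element admittances at ω=13400 rad/s:
  Y(R1) = 0.0002825+0.000j S between n2,n0
  Y(L1) = 0.000-0.0008103j S between n1,n0
  Y(C1) = 0.000+0.08844j S between n1,n2
  Y(R2) = 0.001305+0.000j S between n2,n0
  Y(R3) = 0.1241+0.000j S between n2,n1
  Y(R4) = 0.01425+0.000j S between n2,n0
  I1: injects 1.33 A into n1 (from n0)
  Y(R5) = 0.1477+0.000j S between n2,n1
  I2: injects 0.00107 A into n1 (from n0)
Assemble and solve the 2×2 MNA system:
  V(n1)=88.40+3.324j  V(n2)=83.90+4.524j

83.90+4.524j V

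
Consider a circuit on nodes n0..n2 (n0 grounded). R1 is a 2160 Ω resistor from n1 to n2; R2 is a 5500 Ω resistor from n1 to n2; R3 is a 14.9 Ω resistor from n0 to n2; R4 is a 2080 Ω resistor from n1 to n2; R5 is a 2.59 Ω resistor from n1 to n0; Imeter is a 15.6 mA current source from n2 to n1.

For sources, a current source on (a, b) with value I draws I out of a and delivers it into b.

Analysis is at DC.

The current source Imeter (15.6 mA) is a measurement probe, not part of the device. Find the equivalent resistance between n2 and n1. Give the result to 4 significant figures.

Element admittances at DC:
  Y(R1) = 0.0004630 S between n1,n2
  Y(R2) = 0.0001818 S between n1,n2
  Y(R3) = 0.06711 S between n0,n2
  Y(R4) = 0.0004808 S between n1,n2
  Y(R5) = 0.3861 S between n1,n0
  Imeter: injects 0.0156 A into n1 (from n2)
Assemble and solve the 2×2 MNA system:
  V(n1)=0.03962  V(n2)=-0.2280

R_eq = 17.15 Ω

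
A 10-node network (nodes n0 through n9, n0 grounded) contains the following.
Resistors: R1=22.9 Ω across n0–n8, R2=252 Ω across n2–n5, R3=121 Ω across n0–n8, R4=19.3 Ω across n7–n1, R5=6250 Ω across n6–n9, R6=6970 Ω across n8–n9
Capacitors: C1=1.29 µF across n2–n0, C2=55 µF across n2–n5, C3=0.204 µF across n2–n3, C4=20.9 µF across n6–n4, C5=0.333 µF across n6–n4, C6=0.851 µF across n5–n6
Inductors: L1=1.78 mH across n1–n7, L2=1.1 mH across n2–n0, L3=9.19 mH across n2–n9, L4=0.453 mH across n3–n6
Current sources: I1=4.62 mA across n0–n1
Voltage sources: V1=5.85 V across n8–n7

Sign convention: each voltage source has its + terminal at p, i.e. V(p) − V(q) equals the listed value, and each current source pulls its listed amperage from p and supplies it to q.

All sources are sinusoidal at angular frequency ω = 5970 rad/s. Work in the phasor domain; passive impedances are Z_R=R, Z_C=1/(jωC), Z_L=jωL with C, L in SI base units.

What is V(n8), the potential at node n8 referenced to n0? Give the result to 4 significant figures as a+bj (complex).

Element admittances at ω=5970 rad/s:
  Y(R1) = 0.04367+0.000j S between n0,n8
  Y(C1) = 0.000+0.007701j S between n2,n0
  Y(L1) = 0.000-0.09410j S between n1,n7
  Y(R2) = 0.003968+0.000j S between n2,n5
  Y(R3) = 0.008264+0.000j S between n0,n8
  Y(C2) = 0.000+0.3284j S between n2,n5
  Y(R4) = 0.05181+0.000j S between n7,n1
  Y(L2) = 0.000-0.1523j S between n2,n0
  Y(L3) = 0.000-0.01823j S between n2,n9
  Y(R5) = 0.0001600+0.000j S between n6,n9
  Y(C3) = 0.000+0.001218j S between n2,n3
  I1: injects 0.00462 A into n1 (from n0)
  Y(L4) = 0.000-0.3698j S between n3,n6
  Y(C4) = 0.000+0.1248j S between n6,n4
  Y(C5) = 0.000+0.001988j S between n6,n4
  Y(C6) = 0.000+0.005080j S between n5,n6
  Y(R6) = 0.0001435+0.000j S between n8,n9
  V1: constraint V(n8)−V(n7) = 5.85
Assemble and solve the 10×10 MNA system:
  V(n1)=-5.741+0.03768j  V(n2)=7.782e-07+8.803e-05j  V(n3)=1.878e-05+8.817e-05j  V(n4)=1.872e-05+8.817e-05j  V(n5)=1.051e-06+8.803e-05j  V(n6)=1.872e-05+8.817e-05j  V(n7)=-5.761+2.166e-06j  V(n8)=0.08872+2.166e-06j  V(n9)=1.308e-05+0.0007863j
  i(V1)=-0.004620+0.000j

0.08872+2.166e-06j V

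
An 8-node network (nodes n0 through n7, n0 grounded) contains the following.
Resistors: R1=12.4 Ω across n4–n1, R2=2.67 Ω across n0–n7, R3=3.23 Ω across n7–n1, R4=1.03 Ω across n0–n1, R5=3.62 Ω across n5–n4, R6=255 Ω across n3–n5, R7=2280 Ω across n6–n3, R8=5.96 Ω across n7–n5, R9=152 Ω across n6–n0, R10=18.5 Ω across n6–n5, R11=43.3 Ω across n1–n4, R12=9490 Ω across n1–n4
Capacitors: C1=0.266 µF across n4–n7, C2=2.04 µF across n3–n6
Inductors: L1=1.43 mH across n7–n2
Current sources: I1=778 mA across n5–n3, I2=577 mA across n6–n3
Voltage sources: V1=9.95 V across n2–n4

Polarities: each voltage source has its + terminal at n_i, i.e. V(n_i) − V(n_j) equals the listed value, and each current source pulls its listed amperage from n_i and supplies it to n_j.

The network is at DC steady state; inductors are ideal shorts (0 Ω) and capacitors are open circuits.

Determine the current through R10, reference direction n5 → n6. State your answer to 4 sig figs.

Apply KCL at each of the 7 non-ground nodes and solve the resulting linear system.
Node n1: branches {R1, R3, R4, R11, R12} → V_1 = -0.3866
Node n2: branches {L1, V1} → V_2 = 1.205
Node n3: branches {C2, I1, I2, R6, R7} → V_3 = 305.3
Node n4: branches {R1, C1, R5, R11, R12, V1} → V_4 = -8.745
Node n5: branches {I1, R5, R6, R8, R10} → V_5 = -4.815
Node n6: branches {C2, I2, R7, R9, R10} → V_6 = -11.52
Node n7: branches {R2, C1, L1, R3, R8} → V_7 = 1.205
Source currents: i(L1)=-1.954, i(V1)=-1.954

0.3623 A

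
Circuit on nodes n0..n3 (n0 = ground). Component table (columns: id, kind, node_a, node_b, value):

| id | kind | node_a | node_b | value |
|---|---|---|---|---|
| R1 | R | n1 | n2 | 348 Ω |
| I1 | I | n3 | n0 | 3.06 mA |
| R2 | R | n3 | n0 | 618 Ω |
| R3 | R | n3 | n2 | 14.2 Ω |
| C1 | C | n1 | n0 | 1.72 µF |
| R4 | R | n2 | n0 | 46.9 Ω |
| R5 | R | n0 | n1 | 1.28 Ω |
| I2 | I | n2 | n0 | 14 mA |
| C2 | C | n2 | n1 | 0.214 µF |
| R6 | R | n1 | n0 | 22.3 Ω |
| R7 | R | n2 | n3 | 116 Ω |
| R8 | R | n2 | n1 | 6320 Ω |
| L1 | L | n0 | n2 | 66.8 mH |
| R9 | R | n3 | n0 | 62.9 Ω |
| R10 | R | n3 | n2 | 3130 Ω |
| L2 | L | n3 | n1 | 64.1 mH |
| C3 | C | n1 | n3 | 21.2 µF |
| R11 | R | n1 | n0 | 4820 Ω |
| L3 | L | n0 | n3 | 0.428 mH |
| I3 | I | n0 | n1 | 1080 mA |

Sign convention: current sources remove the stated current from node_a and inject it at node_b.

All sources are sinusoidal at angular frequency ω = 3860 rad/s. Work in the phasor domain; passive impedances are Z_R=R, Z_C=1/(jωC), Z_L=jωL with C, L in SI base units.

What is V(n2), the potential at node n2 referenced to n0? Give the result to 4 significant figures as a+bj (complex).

-0.2406+0.01001j V

Apply KCL at each of the 3 non-ground nodes and solve the resulting linear system.
Node n1: branches {R1, C1, R5, C2, R6, R8, L2, C3, R11, I3} → V_1 = 1.285-0.1499j
Node n2: branches {R1, R3, R4, I2, C2, R7, R8, L1, R10} → V_2 = -0.2406+0.01001j
Node n3: branches {I1, R2, R3, R7, R9, R10, L2, C3, L3} → V_3 = -0.1882+0.01468j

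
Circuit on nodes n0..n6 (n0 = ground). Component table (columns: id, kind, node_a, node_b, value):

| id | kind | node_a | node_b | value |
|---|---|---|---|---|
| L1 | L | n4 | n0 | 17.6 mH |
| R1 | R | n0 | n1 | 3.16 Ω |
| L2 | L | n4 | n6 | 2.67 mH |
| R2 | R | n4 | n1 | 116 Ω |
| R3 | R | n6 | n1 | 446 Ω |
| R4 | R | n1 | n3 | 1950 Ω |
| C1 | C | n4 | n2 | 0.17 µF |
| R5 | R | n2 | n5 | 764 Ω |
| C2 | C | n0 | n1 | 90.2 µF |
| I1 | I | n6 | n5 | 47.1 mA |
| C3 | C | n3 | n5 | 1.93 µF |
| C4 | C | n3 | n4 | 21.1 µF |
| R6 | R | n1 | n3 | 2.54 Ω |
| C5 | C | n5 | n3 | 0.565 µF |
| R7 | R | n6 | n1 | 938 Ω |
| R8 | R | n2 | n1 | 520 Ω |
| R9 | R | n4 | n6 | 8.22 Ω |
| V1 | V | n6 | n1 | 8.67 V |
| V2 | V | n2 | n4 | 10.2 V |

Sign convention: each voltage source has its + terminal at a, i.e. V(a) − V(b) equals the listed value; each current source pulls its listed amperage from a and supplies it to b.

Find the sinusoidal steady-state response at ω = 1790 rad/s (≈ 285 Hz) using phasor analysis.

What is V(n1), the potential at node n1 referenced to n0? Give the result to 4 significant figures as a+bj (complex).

0.3596+0.6970j V

Apply KCL at each of the 6 non-ground nodes and solve the resulting linear system.
Node n1: branches {R1, R2, R3, R4, C2, R6, R7, R8, V1} → V_1 = 0.3596+0.6970j
Node n2: branches {C1, R5, R8, V2} → V_2 = 18.98-0.03971j
Node n3: branches {R4, C3, C4, R6, C5} → V_3 = 0.6761+1.517j
Node n4: branches {L1, L2, R2, C1, C4, R9, V2} → V_4 = 8.778-0.03971j
Node n5: branches {R5, I1, C3, C5} → V_5 = 4.550-13.26j
Node n6: branches {L2, R3, I1, R7, R9, V1} → V_6 = 9.030+0.6970j
Source currents: i(V1)=-0.2606-0.03690j, i(V2)=-0.05469-0.01899j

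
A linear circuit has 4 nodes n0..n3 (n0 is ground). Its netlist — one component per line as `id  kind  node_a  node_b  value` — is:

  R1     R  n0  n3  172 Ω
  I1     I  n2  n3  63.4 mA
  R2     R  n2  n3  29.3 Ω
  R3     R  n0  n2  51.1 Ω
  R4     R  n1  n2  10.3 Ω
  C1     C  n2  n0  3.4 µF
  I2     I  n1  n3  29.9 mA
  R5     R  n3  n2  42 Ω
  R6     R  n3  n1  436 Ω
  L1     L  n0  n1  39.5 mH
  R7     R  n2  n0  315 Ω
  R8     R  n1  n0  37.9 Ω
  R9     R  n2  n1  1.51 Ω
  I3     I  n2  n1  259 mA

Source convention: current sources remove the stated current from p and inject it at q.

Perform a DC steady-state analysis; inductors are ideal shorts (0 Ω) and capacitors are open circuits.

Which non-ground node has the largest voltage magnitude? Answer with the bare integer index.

3

Element admittances at DC:
  Y(R1) = 0.005814 S between n0,n3
  I1: injects 0.0634 A into n3 (from n2)
  Y(R2) = 0.03413 S between n2,n3
  Y(R3) = 0.01957 S between n0,n2
  Y(R4) = 0.09709 S between n1,n2
  Y(C1) = 0.000 S between n2,n0
  I2: injects 0.0299 A into n3 (from n1)
  Y(R5) = 0.02381 S between n3,n2
  Y(R6) = 0.002294 S between n3,n1
  L1: short n0↔n1 (DC inductor)
  Y(R7) = 0.003175 S between n2,n0
  Y(R8) = 0.02639 S between n1,n0
  Y(R9) = 0.6623 S between n2,n1
  I3: injects 0.259 A into n1 (from n2)
Assemble and solve the 4×4 MNA system:
  V(n1)=0.000  V(n2)=-0.3048  V(n3)=1.145
  i(L1)=-0.0002742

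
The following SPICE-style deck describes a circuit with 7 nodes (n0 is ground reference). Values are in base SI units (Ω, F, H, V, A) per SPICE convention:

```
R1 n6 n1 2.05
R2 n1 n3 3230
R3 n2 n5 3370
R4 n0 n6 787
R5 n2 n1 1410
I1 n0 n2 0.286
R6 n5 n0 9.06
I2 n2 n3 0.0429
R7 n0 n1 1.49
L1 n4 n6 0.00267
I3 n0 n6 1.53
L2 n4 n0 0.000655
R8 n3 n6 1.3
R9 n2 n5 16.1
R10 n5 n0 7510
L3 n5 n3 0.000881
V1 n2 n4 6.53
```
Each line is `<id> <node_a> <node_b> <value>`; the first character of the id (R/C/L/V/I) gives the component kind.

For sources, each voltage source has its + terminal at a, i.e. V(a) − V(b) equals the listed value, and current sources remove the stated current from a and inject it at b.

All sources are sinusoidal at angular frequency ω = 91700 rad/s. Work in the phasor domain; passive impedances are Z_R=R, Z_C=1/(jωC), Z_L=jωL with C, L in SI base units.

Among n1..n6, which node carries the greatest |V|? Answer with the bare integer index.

Apply KCL at each of the 6 non-ground nodes and solve the resulting linear system.
Node n1: branches {R1, R2, R5, R7} → V_1 = 2.316+0.08898j
Node n2: branches {R3, R5, I1, I2, R9, V1} → V_2 = 6.581-0.8669j
Node n3: branches {R2, I2, R8, L3} → V_3 = 5.537+0.2626j
Node n4: branches {L1, L2, V1} → V_4 = 0.05109-0.8669j
Node n5: branches {R3, R6, R9, R10, L3} → V_5 = 2.432-0.5351j
Node n6: branches {R1, R4, L1, I3, R8} → V_6 = 5.495+0.2127j
Source currents: i(V1)=-0.01884+0.02139j

2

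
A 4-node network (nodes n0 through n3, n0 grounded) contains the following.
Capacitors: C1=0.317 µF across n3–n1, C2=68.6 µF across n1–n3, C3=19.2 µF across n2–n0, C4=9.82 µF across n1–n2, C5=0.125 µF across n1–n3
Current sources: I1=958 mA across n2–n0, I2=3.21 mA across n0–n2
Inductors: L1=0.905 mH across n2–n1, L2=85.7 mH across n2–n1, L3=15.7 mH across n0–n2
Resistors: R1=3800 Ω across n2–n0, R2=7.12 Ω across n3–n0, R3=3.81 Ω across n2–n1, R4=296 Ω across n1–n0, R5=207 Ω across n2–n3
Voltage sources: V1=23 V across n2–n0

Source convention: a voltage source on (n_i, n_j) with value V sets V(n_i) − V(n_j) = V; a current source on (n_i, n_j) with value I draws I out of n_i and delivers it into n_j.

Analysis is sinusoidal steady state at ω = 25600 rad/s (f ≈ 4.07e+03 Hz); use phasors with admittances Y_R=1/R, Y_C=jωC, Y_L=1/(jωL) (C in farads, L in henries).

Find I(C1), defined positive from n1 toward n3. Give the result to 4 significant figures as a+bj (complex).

0.01027+0.002735j A

Apply KCL at each of the 3 non-ground nodes and solve the resulting linear system.
Node n1: branches {C1, C2, L1, L2, R3, R4, C4, C5} → V_1 = 16.51+2.835j
Node n2: branches {I1, L1, R1, I2, L2, R3, C3, C4, R5, L3, V1} → V_2 = 23.00+0.000j
Node n3: branches {C1, C2, R2, R5, C5} → V_3 = 16.17+4.101j
Source currents: i(V1)=-3.287-11.83j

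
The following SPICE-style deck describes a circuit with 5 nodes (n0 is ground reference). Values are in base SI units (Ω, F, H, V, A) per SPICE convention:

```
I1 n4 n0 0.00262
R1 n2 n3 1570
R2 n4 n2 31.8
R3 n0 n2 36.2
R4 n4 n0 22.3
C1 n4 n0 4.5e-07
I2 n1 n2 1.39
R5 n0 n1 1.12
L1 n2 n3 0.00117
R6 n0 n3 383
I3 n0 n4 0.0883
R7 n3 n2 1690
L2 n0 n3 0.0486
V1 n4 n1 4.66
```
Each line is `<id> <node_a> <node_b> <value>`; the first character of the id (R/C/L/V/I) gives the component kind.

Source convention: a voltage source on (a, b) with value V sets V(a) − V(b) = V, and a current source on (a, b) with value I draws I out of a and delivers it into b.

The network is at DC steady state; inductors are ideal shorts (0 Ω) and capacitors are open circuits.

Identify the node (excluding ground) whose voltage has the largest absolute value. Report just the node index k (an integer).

4

Apply KCL at each of the 4 non-ground nodes and solve the resulting linear system.
Node n1: branches {I2, R5, V1} → V_1 = -1.713
Node n2: branches {R1, R2, R3, I2, L1, R7} → V_2 = 0.000
Node n3: branches {R1, L1, R6, R7, L2} → V_3 = 0.000
Node n4: branches {I1, R2, R4, C1, I3, V1} → V_4 = 2.947
Source currents: i(L1)=1.483, i(L2)=-1.483, i(V1)=-0.1392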